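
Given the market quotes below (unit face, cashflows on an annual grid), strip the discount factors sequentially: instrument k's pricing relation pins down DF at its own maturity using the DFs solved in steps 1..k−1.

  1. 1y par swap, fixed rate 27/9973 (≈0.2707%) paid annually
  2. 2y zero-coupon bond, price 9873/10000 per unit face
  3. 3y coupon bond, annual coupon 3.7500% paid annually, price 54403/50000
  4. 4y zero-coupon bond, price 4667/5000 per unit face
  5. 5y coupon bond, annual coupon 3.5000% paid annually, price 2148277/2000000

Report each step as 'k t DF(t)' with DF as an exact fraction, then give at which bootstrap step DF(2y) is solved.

step 1 [1y] swap r/1=27/9973: DF=(1 − 27/9973·(0))/(1+27/9973) = 9973/10000 ≈ 0.997300
step 2 [2y] zero: DF = P = 9873/10000 ≈ 0.987300
step 3 [3y] bond c/1=3/80: DF=(54403/50000 − 3/80·(0.997300+0.987300))/(1+3/80) = 977/1000 ≈ 0.977000
step 4 [4y] zero: DF = P = 4667/5000 ≈ 0.933400
step 5 [5y] bond c/1=7/200: DF=(2148277/2000000 − 7/200·(0.997300+0.987300+0.977000+0.933400))/(1+7/200) = 9061/10000 ≈ 0.906100

1 1 9973/10000
2 2 9873/10000
3 3 977/1000
4 4 4667/5000
5 5 9061/10000
DF(2y) is solved at step 2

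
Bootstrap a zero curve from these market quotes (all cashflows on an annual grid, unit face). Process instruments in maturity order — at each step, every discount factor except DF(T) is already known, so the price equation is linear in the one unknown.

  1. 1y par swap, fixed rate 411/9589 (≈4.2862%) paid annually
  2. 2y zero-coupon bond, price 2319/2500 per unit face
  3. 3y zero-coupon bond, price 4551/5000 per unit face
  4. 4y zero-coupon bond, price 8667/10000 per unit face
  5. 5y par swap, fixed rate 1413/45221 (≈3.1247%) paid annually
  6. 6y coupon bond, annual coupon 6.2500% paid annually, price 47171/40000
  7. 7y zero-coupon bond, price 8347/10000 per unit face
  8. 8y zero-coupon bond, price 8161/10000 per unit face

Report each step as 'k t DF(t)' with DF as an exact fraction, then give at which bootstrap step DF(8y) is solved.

step 1 [1y] swap r/1=411/9589: DF=(1 − 411/9589·(0))/(1+411/9589) = 9589/10000 ≈ 0.958900
step 2 [2y] zero: DF = P = 2319/2500 ≈ 0.927600
step 3 [3y] zero: DF = P = 4551/5000 ≈ 0.910200
step 4 [4y] zero: DF = P = 8667/10000 ≈ 0.866700
step 5 [5y] swap r/1=1413/45221: DF=(1 − 1413/45221·(0.958900+0.927600+0.910200+0.866700))/(1+1413/45221) = 8587/10000 ≈ 0.858700
step 6 [6y] bond c/1=1/16: DF=(47171/40000 − 1/16·(0.958900+0.927600+0.910200+0.866700+0.858700))/(1+1/16) = 8439/10000 ≈ 0.843900
step 7 [7y] zero: DF = P = 8347/10000 ≈ 0.834700
step 8 [8y] zero: DF = P = 8161/10000 ≈ 0.816100

1 1 9589/10000
2 2 2319/2500
3 3 4551/5000
4 4 8667/10000
5 5 8587/10000
6 6 8439/10000
7 7 8347/10000
8 8 8161/10000
DF(8y) is solved at step 8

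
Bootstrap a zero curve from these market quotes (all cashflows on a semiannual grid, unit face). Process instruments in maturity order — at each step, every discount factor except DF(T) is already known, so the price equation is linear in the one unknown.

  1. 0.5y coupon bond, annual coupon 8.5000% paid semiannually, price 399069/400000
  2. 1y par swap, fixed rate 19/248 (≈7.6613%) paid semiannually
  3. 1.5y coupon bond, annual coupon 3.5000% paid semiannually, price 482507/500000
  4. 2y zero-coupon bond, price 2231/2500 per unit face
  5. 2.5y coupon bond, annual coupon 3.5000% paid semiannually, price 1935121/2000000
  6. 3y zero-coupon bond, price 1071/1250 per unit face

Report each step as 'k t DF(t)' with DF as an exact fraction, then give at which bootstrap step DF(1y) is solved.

step 1 [0.5y] bond c/2=17/400: DF=(399069/400000 − 17/400·(0))/(1+17/400) = 957/1000 ≈ 0.957000
step 2 [1y] swap r/2=19/496: DF=(1 − 19/496·(0.957000))/(1+19/496) = 4639/5000 ≈ 0.927800
step 3 [1.5y] bond c/2=7/400: DF=(482507/500000 − 7/400·(0.957000+0.927800))/(1+7/400) = 229/250 ≈ 0.916000
step 4 [2y] zero: DF = P = 2231/2500 ≈ 0.892400
step 5 [2.5y] bond c/2=7/400: DF=(1935121/2000000 − 7/400·(0.957000+0.927800+0.916000+0.892400))/(1+7/400) = 4437/5000 ≈ 0.887400
step 6 [3y] zero: DF = P = 1071/1250 ≈ 0.856800

1 1/2 957/1000
2 1 4639/5000
3 3/2 229/250
4 2 2231/2500
5 5/2 4437/5000
6 3 1071/1250
DF(1y) is solved at step 2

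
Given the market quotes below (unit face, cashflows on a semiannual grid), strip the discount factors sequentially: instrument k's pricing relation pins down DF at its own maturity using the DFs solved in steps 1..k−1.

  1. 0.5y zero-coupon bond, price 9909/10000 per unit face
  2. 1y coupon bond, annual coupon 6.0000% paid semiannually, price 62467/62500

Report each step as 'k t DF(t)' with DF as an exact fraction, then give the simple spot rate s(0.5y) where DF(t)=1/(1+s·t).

step 1 [0.5y] zero: DF = P = 9909/10000 ≈ 0.990900
step 2 [1y] bond c/2=3/100: DF=(62467/62500 − 3/100·(0.990900))/(1+3/100) = 1883/2000 ≈ 0.941500

1 1/2 9909/10000
2 1 1883/2000
s(0.5y) = (1/(9909/10000) − 1)/(1/2) = 182/9909 ≈ 1.8367%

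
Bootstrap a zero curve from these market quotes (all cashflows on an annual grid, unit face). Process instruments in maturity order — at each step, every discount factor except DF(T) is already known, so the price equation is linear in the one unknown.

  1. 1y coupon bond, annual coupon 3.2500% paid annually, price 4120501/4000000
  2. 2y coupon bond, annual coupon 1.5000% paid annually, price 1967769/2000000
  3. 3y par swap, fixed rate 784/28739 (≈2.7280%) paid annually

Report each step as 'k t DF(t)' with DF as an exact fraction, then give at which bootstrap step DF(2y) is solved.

1 1 9977/10000
2 2 4773/5000
3 3 576/625
DF(2y) is solved at step 2

step 1 [1y] bond c/1=13/400: DF=(4120501/4000000 − 13/400·(0))/(1+13/400) = 9977/10000 ≈ 0.997700
step 2 [2y] bond c/1=3/200: DF=(1967769/2000000 − 3/200·(0.997700))/(1+3/200) = 4773/5000 ≈ 0.954600
step 3 [3y] swap r/1=784/28739: DF=(1 − 784/28739·(0.997700+0.954600))/(1+784/28739) = 576/625 ≈ 0.921600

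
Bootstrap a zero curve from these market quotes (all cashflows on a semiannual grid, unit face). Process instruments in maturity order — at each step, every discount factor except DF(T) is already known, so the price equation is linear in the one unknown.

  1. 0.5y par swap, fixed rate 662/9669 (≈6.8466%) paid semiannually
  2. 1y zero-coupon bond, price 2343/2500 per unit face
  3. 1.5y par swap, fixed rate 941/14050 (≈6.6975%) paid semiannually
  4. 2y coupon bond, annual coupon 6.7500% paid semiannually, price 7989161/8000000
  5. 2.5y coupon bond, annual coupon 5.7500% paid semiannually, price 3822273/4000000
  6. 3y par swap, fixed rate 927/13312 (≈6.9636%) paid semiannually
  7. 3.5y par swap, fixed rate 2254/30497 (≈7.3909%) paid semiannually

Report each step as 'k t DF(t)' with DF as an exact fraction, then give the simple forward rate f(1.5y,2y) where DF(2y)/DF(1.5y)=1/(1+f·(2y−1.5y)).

step 1 [0.5y] swap r/2=331/9669: DF=(1 − 331/9669·(0))/(1+331/9669) = 9669/10000 ≈ 0.966900
step 2 [1y] zero: DF = P = 2343/2500 ≈ 0.937200
step 3 [1.5y] swap r/2=941/28100: DF=(1 − 941/28100·(0.966900+0.937200))/(1+941/28100) = 9059/10000 ≈ 0.905900
step 4 [2y] bond c/2=27/800: DF=(7989161/8000000 − 27/800·(0.966900+0.937200+0.905900))/(1+27/800) = 8743/10000 ≈ 0.874300
step 5 [2.5y] bond c/2=23/800: DF=(3822273/4000000 − 23/800·(0.966900+0.937200+0.905900+0.874300))/(1+23/800) = 8259/10000 ≈ 0.825900
step 6 [3y] swap r/2=927/26624: DF=(1 − 927/26624·(0.966900+0.937200+0.905900+0.874300+0.825900))/(1+927/26624) = 4073/5000 ≈ 0.814600
step 7 [3.5y] swap r/2=1127/30497: DF=(1 − 1127/30497·(0.966900+0.937200+0.905900+0.874300+0.825900+0.814600))/(1+1127/30497) = 3873/5000 ≈ 0.774600

1 1/2 9669/10000
2 1 2343/2500
3 3/2 9059/10000
4 2 8743/10000
5 5/2 8259/10000
6 3 4073/5000
7 7/2 3873/5000
f(1.5y,2y) = ((9059/10000)/(8743/10000) − 1)/(1/2) = 632/8743 ≈ 7.2286%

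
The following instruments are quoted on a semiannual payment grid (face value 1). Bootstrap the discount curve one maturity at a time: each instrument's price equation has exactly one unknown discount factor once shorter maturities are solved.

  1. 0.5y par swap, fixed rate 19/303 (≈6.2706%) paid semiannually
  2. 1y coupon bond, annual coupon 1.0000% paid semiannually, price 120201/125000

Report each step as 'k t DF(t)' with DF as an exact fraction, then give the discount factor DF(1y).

step 1 [0.5y] swap r/2=19/606: DF=(1 − 19/606·(0))/(1+19/606) = 606/625 ≈ 0.969600
step 2 [1y] bond c/2=1/200: DF=(120201/125000 − 1/200·(0.969600))/(1+1/200) = 119/125 ≈ 0.952000

1 1/2 606/625
2 1 119/125
DF(1y) = 119/125 ≈ 0.952000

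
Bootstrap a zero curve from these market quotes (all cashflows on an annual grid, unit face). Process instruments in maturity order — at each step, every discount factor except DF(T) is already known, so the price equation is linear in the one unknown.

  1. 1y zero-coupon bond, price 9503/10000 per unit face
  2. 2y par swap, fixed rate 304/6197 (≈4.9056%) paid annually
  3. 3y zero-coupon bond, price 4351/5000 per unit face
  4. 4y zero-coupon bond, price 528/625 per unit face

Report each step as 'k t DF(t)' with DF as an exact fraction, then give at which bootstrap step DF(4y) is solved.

step 1 [1y] zero: DF = P = 9503/10000 ≈ 0.950300
step 2 [2y] swap r/1=304/6197: DF=(1 − 304/6197·(0.950300))/(1+304/6197) = 568/625 ≈ 0.908800
step 3 [3y] zero: DF = P = 4351/5000 ≈ 0.870200
step 4 [4y] zero: DF = P = 528/625 ≈ 0.844800

1 1 9503/10000
2 2 568/625
3 3 4351/5000
4 4 528/625
DF(4y) is solved at step 4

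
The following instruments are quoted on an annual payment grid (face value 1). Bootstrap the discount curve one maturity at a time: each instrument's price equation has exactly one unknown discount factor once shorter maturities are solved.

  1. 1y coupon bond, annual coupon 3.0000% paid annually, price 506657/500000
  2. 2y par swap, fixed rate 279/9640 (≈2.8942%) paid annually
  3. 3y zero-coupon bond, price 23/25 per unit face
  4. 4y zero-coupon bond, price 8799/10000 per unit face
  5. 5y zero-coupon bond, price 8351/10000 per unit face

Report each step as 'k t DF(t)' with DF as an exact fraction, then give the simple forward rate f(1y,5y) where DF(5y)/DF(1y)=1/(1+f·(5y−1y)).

step 1 [1y] bond c/1=3/100: DF=(506657/500000 − 3/100·(0))/(1+3/100) = 4919/5000 ≈ 0.983800
step 2 [2y] swap r/1=279/9640: DF=(1 − 279/9640·(0.983800))/(1+279/9640) = 4721/5000 ≈ 0.944200
step 3 [3y] zero: DF = P = 23/25 ≈ 0.920000
step 4 [4y] zero: DF = P = 8799/10000 ≈ 0.879900
step 5 [5y] zero: DF = P = 8351/10000 ≈ 0.835100

1 1 4919/5000
2 2 4721/5000
3 3 23/25
4 4 8799/10000
5 5 8351/10000
f(1y,5y) = ((4919/5000)/(8351/10000) − 1)/(4) = 1487/33404 ≈ 4.4516%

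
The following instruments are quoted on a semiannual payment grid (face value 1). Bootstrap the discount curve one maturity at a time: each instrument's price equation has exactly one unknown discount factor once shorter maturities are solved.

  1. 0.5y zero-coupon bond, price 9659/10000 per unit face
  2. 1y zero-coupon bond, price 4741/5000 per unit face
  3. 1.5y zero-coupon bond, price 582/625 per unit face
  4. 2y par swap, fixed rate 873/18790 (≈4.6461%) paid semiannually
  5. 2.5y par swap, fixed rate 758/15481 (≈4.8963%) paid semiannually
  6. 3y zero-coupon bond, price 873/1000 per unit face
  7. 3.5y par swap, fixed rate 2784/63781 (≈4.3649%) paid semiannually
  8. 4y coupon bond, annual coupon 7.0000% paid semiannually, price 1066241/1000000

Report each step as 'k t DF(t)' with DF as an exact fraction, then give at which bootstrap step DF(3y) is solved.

step 1 [0.5y] zero: DF = P = 9659/10000 ≈ 0.965900
step 2 [1y] zero: DF = P = 4741/5000 ≈ 0.948200
step 3 [1.5y] zero: DF = P = 582/625 ≈ 0.931200
step 4 [2y] swap r/2=873/37580: DF=(1 − 873/37580·(0.965900+0.948200+0.931200))/(1+873/37580) = 9127/10000 ≈ 0.912700
step 5 [2.5y] swap r/2=379/15481: DF=(1 − 379/15481·(0.965900+0.948200+0.931200+0.912700))/(1+379/15481) = 8863/10000 ≈ 0.886300
step 6 [3y] zero: DF = P = 873/1000 ≈ 0.873000
step 7 [3.5y] swap r/2=1392/63781: DF=(1 − 1392/63781·(0.965900+0.948200+0.931200+0.912700+0.886300+0.873000))/(1+1392/63781) = 538/625 ≈ 0.860800
step 8 [4y] bond c/2=7/200: DF=(1066241/1000000 − 7/200·(0.965900+0.948200+0.931200+0.912700+0.886300+0.873000+0.860800))/(1+7/200) = 1629/2000 ≈ 0.814500

1 1/2 9659/10000
2 1 4741/5000
3 3/2 582/625
4 2 9127/10000
5 5/2 8863/10000
6 3 873/1000
7 7/2 538/625
8 4 1629/2000
DF(3y) is solved at step 6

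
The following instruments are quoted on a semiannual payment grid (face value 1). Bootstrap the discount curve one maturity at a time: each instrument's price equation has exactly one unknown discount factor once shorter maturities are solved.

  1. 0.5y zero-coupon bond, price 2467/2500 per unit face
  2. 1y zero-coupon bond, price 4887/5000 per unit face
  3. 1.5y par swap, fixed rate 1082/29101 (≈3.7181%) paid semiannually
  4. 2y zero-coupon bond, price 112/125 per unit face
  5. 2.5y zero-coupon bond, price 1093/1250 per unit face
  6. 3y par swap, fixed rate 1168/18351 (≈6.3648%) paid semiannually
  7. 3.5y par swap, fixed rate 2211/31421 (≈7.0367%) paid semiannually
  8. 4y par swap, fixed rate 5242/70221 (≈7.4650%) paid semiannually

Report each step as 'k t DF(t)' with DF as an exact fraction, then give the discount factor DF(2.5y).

step 1 [0.5y] zero: DF = P = 2467/2500 ≈ 0.986800
step 2 [1y] zero: DF = P = 4887/5000 ≈ 0.977400
step 3 [1.5y] swap r/2=541/29101: DF=(1 − 541/29101·(0.986800+0.977400))/(1+541/29101) = 9459/10000 ≈ 0.945900
step 4 [2y] zero: DF = P = 112/125 ≈ 0.896000
step 5 [2.5y] zero: DF = P = 1093/1250 ≈ 0.874400
step 6 [3y] swap r/2=584/18351: DF=(1 − 584/18351·(0.986800+0.977400+0.945900+0.896000+0.874400))/(1+584/18351) = 1031/1250 ≈ 0.824800
step 7 [3.5y] swap r/2=2211/62842: DF=(1 − 2211/62842·(0.986800+0.977400+0.945900+0.896000+0.874400+0.824800))/(1+2211/62842) = 7789/10000 ≈ 0.778900
step 8 [4y] swap r/2=2621/70221: DF=(1 − 2621/70221·(0.986800+0.977400+0.945900+0.896000+0.874400+0.824800+0.778900))/(1+2621/70221) = 7379/10000 ≈ 0.737900

1 1/2 2467/2500
2 1 4887/5000
3 3/2 9459/10000
4 2 112/125
5 5/2 1093/1250
6 3 1031/1250
7 7/2 7789/10000
8 4 7379/10000
DF(2.5y) = 1093/1250 ≈ 0.874400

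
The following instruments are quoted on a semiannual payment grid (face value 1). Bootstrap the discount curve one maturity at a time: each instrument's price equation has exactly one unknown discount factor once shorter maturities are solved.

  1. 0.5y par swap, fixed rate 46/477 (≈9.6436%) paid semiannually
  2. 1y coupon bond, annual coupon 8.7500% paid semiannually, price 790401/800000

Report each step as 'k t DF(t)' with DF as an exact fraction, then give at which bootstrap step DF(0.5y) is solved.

step 1 [0.5y] swap r/2=23/477: DF=(1 − 23/477·(0))/(1+23/477) = 477/500 ≈ 0.954000
step 2 [1y] bond c/2=7/160: DF=(790401/800000 − 7/160·(0.954000))/(1+7/160) = 4533/5000 ≈ 0.906600

1 1/2 477/500
2 1 4533/5000
DF(0.5y) is solved at step 1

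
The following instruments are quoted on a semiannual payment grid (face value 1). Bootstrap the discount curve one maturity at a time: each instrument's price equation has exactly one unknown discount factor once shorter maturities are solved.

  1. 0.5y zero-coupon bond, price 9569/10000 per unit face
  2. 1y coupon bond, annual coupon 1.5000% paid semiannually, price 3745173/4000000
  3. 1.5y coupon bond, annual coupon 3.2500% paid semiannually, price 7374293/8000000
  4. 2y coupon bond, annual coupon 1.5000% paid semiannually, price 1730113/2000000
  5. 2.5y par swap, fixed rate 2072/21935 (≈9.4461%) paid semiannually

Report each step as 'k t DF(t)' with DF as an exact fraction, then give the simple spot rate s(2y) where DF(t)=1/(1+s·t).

1 1/2 9569/10000
2 1 4611/5000
3 3/2 877/1000
4 2 8381/10000
5 5/2 991/1250
s(2y) = (1/(8381/10000) − 1)/(2) = 1619/16762 ≈ 9.6588%

step 1 [0.5y] zero: DF = P = 9569/10000 ≈ 0.956900
step 2 [1y] bond c/2=3/400: DF=(3745173/4000000 − 3/400·(0.956900))/(1+3/400) = 4611/5000 ≈ 0.922200
step 3 [1.5y] bond c/2=13/800: DF=(7374293/8000000 − 13/800·(0.956900+0.922200))/(1+13/800) = 877/1000 ≈ 0.877000
step 4 [2y] bond c/2=3/400: DF=(1730113/2000000 − 3/400·(0.956900+0.922200+0.877000))/(1+3/400) = 8381/10000 ≈ 0.838100
step 5 [2.5y] swap r/2=1036/21935: DF=(1 − 1036/21935·(0.956900+0.922200+0.877000+0.838100))/(1+1036/21935) = 991/1250 ≈ 0.792800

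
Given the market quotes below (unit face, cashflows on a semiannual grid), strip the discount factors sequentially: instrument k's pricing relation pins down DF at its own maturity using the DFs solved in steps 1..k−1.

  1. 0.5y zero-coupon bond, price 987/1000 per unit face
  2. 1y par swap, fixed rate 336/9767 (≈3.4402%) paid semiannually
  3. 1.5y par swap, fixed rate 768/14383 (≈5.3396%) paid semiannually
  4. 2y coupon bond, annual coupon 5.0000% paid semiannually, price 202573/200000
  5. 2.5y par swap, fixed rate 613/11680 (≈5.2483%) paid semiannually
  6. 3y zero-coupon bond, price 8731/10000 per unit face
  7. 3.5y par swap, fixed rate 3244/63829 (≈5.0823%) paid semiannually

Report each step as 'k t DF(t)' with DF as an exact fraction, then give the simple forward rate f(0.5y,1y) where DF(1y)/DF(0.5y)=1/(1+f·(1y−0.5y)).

1 1/2 987/1000
2 1 604/625
3 3/2 577/625
4 2 459/500
5 5/2 4387/5000
6 3 8731/10000
7 7/2 4189/5000
f(0.5y,1y) = ((987/1000)/(604/625) − 1)/(1/2) = 103/2416 ≈ 4.2632%

step 1 [0.5y] zero: DF = P = 987/1000 ≈ 0.987000
step 2 [1y] swap r/2=168/9767: DF=(1 − 168/9767·(0.987000))/(1+168/9767) = 604/625 ≈ 0.966400
step 3 [1.5y] swap r/2=384/14383: DF=(1 − 384/14383·(0.987000+0.966400))/(1+384/14383) = 577/625 ≈ 0.923200
step 4 [2y] bond c/2=1/40: DF=(202573/200000 − 1/40·(0.987000+0.966400+0.923200))/(1+1/40) = 459/500 ≈ 0.918000
step 5 [2.5y] swap r/2=613/23360: DF=(1 − 613/23360·(0.987000+0.966400+0.923200+0.918000))/(1+613/23360) = 4387/5000 ≈ 0.877400
step 6 [3y] zero: DF = P = 8731/10000 ≈ 0.873100
step 7 [3.5y] swap r/2=1622/63829: DF=(1 − 1622/63829·(0.987000+0.966400+0.923200+0.918000+0.877400+0.873100))/(1+1622/63829) = 4189/5000 ≈ 0.837800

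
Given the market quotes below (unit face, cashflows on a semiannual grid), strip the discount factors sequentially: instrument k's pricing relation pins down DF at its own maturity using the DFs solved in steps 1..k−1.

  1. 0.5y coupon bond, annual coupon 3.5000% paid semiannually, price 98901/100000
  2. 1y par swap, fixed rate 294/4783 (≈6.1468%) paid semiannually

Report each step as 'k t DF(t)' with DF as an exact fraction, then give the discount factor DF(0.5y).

step 1 [0.5y] bond c/2=7/400: DF=(98901/100000 − 7/400·(0))/(1+7/400) = 243/250 ≈ 0.972000
step 2 [1y] swap r/2=147/4783: DF=(1 − 147/4783·(0.972000))/(1+147/4783) = 2353/2500 ≈ 0.941200

1 1/2 243/250
2 1 2353/2500
DF(0.5y) = 243/250 ≈ 0.972000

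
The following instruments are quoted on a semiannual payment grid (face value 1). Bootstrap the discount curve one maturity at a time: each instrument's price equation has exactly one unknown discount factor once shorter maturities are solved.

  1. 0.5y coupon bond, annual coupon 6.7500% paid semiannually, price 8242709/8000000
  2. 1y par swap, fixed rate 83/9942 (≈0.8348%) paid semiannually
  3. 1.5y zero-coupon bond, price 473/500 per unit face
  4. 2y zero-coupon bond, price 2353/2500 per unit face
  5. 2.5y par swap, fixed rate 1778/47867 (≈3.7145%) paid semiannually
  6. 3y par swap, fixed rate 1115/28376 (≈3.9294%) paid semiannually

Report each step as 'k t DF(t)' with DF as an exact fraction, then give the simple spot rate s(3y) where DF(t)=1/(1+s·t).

step 1 [0.5y] bond c/2=27/800: DF=(8242709/8000000 − 27/800·(0))/(1+27/800) = 9967/10000 ≈ 0.996700
step 2 [1y] swap r/2=83/19884: DF=(1 − 83/19884·(0.996700))/(1+83/19884) = 9917/10000 ≈ 0.991700
step 3 [1.5y] zero: DF = P = 473/500 ≈ 0.946000
step 4 [2y] zero: DF = P = 2353/2500 ≈ 0.941200
step 5 [2.5y] swap r/2=889/47867: DF=(1 − 889/47867·(0.996700+0.991700+0.946000+0.941200))/(1+889/47867) = 9111/10000 ≈ 0.911100
step 6 [3y] swap r/2=1115/56752: DF=(1 − 1115/56752·(0.996700+0.991700+0.946000+0.941200+0.911100))/(1+1115/56752) = 1777/2000 ≈ 0.888500

1 1/2 9967/10000
2 1 9917/10000
3 3/2 473/500
4 2 2353/2500
5 5/2 9111/10000
6 3 1777/2000
s(3y) = (1/(1777/2000) − 1)/(3) = 223/5331 ≈ 4.1831%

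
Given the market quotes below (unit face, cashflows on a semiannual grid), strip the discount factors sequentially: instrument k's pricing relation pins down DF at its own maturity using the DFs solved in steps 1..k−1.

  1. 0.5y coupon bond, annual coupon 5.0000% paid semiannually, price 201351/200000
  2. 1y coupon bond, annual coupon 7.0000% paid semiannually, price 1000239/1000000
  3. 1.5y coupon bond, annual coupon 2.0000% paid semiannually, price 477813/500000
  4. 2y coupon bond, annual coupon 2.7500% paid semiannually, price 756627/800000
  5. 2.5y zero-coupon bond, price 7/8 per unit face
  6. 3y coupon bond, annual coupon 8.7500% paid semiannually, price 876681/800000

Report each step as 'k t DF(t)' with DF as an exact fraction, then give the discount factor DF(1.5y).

1 1/2 4911/5000
2 1 2333/2500
3 3/2 1159/1250
4 2 559/625
5 5/2 7/8
6 3 4283/5000
DF(1.5y) = 1159/1250 ≈ 0.927200

step 1 [0.5y] bond c/2=1/40: DF=(201351/200000 − 1/40·(0))/(1+1/40) = 4911/5000 ≈ 0.982200
step 2 [1y] bond c/2=7/200: DF=(1000239/1000000 − 7/200·(0.982200))/(1+7/200) = 2333/2500 ≈ 0.933200
step 3 [1.5y] bond c/2=1/100: DF=(477813/500000 − 1/100·(0.982200+0.933200))/(1+1/100) = 1159/1250 ≈ 0.927200
step 4 [2y] bond c/2=11/800: DF=(756627/800000 − 11/800·(0.982200+0.933200+0.927200))/(1+11/800) = 559/625 ≈ 0.894400
step 5 [2.5y] zero: DF = P = 7/8 ≈ 0.875000
step 6 [3y] bond c/2=7/160: DF=(876681/800000 − 7/160·(0.982200+0.933200+0.927200+0.894400+0.875000))/(1+7/160) = 4283/5000 ≈ 0.856600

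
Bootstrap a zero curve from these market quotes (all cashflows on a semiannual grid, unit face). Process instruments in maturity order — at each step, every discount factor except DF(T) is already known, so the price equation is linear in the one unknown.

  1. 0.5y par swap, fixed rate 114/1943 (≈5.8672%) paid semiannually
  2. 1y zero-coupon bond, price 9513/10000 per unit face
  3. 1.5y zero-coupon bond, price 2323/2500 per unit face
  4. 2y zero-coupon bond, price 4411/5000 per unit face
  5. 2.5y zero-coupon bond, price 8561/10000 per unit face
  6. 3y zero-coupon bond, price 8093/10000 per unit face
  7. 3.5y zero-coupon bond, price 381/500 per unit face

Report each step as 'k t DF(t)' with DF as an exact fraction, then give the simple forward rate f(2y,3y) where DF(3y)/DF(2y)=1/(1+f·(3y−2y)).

1 1/2 1943/2000
2 1 9513/10000
3 3/2 2323/2500
4 2 4411/5000
5 5/2 8561/10000
6 3 8093/10000
7 7/2 381/500
f(2y,3y) = ((4411/5000)/(8093/10000) − 1)/(1) = 729/8093 ≈ 9.0078%

step 1 [0.5y] swap r/2=57/1943: DF=(1 − 57/1943·(0))/(1+57/1943) = 1943/2000 ≈ 0.971500
step 2 [1y] zero: DF = P = 9513/10000 ≈ 0.951300
step 3 [1.5y] zero: DF = P = 2323/2500 ≈ 0.929200
step 4 [2y] zero: DF = P = 4411/5000 ≈ 0.882200
step 5 [2.5y] zero: DF = P = 8561/10000 ≈ 0.856100
step 6 [3y] zero: DF = P = 8093/10000 ≈ 0.809300
step 7 [3.5y] zero: DF = P = 381/500 ≈ 0.762000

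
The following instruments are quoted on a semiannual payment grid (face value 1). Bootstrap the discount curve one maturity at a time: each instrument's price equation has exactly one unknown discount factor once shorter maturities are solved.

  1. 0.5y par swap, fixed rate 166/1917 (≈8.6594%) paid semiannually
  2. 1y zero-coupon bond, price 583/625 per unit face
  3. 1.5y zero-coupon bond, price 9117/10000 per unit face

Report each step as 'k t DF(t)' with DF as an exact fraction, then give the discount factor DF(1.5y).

1 1/2 1917/2000
2 1 583/625
3 3/2 9117/10000
DF(1.5y) = 9117/10000 ≈ 0.911700

step 1 [0.5y] swap r/2=83/1917: DF=(1 − 83/1917·(0))/(1+83/1917) = 1917/2000 ≈ 0.958500
step 2 [1y] zero: DF = P = 583/625 ≈ 0.932800
step 3 [1.5y] zero: DF = P = 9117/10000 ≈ 0.911700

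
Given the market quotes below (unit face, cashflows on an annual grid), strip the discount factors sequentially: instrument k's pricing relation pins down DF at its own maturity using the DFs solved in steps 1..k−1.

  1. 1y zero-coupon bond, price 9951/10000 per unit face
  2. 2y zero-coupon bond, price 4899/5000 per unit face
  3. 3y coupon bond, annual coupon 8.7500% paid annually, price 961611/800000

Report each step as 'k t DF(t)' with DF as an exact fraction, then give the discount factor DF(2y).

1 1 9951/10000
2 2 4899/5000
3 3 1183/1250
DF(2y) = 4899/5000 ≈ 0.979800

step 1 [1y] zero: DF = P = 9951/10000 ≈ 0.995100
step 2 [2y] zero: DF = P = 4899/5000 ≈ 0.979800
step 3 [3y] bond c/1=7/80: DF=(961611/800000 − 7/80·(0.995100+0.979800))/(1+7/80) = 1183/1250 ≈ 0.946400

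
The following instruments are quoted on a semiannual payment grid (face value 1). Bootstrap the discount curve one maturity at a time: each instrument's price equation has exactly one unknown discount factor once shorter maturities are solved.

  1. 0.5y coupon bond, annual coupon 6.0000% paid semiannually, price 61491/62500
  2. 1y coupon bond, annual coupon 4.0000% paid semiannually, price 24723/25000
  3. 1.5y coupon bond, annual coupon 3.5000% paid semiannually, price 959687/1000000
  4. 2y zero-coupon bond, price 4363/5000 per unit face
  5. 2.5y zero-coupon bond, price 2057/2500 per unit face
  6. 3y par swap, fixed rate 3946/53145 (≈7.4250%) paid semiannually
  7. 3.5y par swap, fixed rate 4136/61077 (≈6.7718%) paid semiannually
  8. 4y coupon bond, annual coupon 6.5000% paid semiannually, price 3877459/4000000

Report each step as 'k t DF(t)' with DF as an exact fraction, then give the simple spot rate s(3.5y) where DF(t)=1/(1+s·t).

step 1 [0.5y] bond c/2=3/100: DF=(61491/62500 − 3/100·(0))/(1+3/100) = 597/625 ≈ 0.955200
step 2 [1y] bond c/2=1/50: DF=(24723/25000 − 1/50·(0.955200))/(1+1/50) = 2377/2500 ≈ 0.950800
step 3 [1.5y] bond c/2=7/400: DF=(959687/1000000 − 7/400·(0.955200+0.950800))/(1+7/400) = 569/625 ≈ 0.910400
step 4 [2y] zero: DF = P = 4363/5000 ≈ 0.872600
step 5 [2.5y] zero: DF = P = 2057/2500 ≈ 0.822800
step 6 [3y] swap r/2=1973/53145: DF=(1 − 1973/53145·(0.955200+0.950800+0.910400+0.872600+0.822800))/(1+1973/53145) = 8027/10000 ≈ 0.802700
step 7 [3.5y] swap r/2=2068/61077: DF=(1 − 2068/61077·(0.955200+0.950800+0.910400+0.872600+0.822800+0.802700))/(1+2068/61077) = 1983/2500 ≈ 0.793200
step 8 [4y] bond c/2=13/400: DF=(3877459/4000000 − 13/400·(0.955200+0.950800+0.910400+0.872600+0.822800+0.802700+0.793200))/(1+13/400) = 3733/5000 ≈ 0.746600

1 1/2 597/625
2 1 2377/2500
3 3/2 569/625
4 2 4363/5000
5 5/2 2057/2500
6 3 8027/10000
7 7/2 1983/2500
8 4 3733/5000
s(3.5y) = (1/(1983/2500) − 1)/(7/2) = 1034/13881 ≈ 7.4490%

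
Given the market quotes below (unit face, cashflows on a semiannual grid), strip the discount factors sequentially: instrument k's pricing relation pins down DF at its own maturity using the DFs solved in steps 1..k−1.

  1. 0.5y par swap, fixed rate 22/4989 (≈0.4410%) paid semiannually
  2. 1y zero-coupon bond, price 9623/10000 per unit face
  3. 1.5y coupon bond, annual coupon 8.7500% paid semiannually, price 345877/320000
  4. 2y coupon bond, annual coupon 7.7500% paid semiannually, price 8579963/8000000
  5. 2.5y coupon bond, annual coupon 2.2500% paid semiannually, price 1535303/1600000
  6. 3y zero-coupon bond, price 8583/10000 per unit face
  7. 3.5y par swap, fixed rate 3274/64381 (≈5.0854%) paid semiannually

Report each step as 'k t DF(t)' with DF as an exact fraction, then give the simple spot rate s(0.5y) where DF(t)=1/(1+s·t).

1 1/2 4989/5000
2 1 9623/10000
3 3/2 4767/5000
4 2 4619/5000
5 5/2 4531/5000
6 3 8583/10000
7 7/2 8363/10000
s(0.5y) = (1/(4989/5000) − 1)/(1/2) = 22/4989 ≈ 0.4410%

step 1 [0.5y] swap r/2=11/4989: DF=(1 − 11/4989·(0))/(1+11/4989) = 4989/5000 ≈ 0.997800
step 2 [1y] zero: DF = P = 9623/10000 ≈ 0.962300
step 3 [1.5y] bond c/2=7/160: DF=(345877/320000 − 7/160·(0.997800+0.962300))/(1+7/160) = 4767/5000 ≈ 0.953400
step 4 [2y] bond c/2=31/800: DF=(8579963/8000000 − 31/800·(0.997800+0.962300+0.953400))/(1+31/800) = 4619/5000 ≈ 0.923800
step 5 [2.5y] bond c/2=9/800: DF=(1535303/1600000 − 9/800·(0.997800+0.962300+0.953400+0.923800))/(1+9/800) = 4531/5000 ≈ 0.906200
step 6 [3y] zero: DF = P = 8583/10000 ≈ 0.858300
step 7 [3.5y] swap r/2=1637/64381: DF=(1 − 1637/64381·(0.997800+0.962300+0.953400+0.923800+0.906200+0.858300))/(1+1637/64381) = 8363/10000 ≈ 0.836300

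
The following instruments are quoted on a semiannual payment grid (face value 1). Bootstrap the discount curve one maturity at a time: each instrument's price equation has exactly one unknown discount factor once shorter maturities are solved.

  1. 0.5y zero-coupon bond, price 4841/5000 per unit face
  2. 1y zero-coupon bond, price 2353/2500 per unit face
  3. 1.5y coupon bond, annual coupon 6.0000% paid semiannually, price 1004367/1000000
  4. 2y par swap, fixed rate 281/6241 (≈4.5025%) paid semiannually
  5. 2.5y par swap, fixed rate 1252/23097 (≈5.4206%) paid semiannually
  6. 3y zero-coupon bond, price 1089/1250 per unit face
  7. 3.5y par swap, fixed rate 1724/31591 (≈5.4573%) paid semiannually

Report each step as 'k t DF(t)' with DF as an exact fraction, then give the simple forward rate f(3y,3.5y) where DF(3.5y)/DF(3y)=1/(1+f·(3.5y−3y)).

1 1/2 4841/5000
2 1 2353/2500
3 3/2 1839/2000
4 2 9157/10000
5 5/2 2187/2500
6 3 1089/1250
7 7/2 2069/2500
f(3y,3.5y) = ((1089/1250)/(2069/2500) − 1)/(1/2) = 218/2069 ≈ 10.5365%

step 1 [0.5y] zero: DF = P = 4841/5000 ≈ 0.968200
step 2 [1y] zero: DF = P = 2353/2500 ≈ 0.941200
step 3 [1.5y] bond c/2=3/100: DF=(1004367/1000000 − 3/100·(0.968200+0.941200))/(1+3/100) = 1839/2000 ≈ 0.919500
step 4 [2y] swap r/2=281/12482: DF=(1 − 281/12482·(0.968200+0.941200+0.919500))/(1+281/12482) = 9157/10000 ≈ 0.915700
step 5 [2.5y] swap r/2=626/23097: DF=(1 − 626/23097·(0.968200+0.941200+0.919500+0.915700))/(1+626/23097) = 2187/2500 ≈ 0.874800
step 6 [3y] zero: DF = P = 1089/1250 ≈ 0.871200
step 7 [3.5y] swap r/2=862/31591: DF=(1 − 862/31591·(0.968200+0.941200+0.919500+0.915700+0.874800+0.871200))/(1+862/31591) = 2069/2500 ≈ 0.827600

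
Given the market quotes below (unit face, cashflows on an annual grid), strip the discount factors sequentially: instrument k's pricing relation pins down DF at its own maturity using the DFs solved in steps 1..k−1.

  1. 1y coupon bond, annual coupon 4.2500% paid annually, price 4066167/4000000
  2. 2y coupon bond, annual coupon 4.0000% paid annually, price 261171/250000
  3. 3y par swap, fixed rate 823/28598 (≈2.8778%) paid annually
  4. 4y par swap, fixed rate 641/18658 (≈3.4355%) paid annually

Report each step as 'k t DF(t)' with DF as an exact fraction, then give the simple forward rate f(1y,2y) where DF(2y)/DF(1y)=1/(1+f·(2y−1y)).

1 1 9751/10000
2 2 967/1000
3 3 9177/10000
4 4 4359/5000
f(1y,2y) = ((9751/10000)/(967/1000) − 1)/(1) = 81/9670 ≈ 0.8376%

step 1 [1y] bond c/1=17/400: DF=(4066167/4000000 − 17/400·(0))/(1+17/400) = 9751/10000 ≈ 0.975100
step 2 [2y] bond c/1=1/25: DF=(261171/250000 − 1/25·(0.975100))/(1+1/25) = 967/1000 ≈ 0.967000
step 3 [3y] swap r/1=823/28598: DF=(1 − 823/28598·(0.975100+0.967000))/(1+823/28598) = 9177/10000 ≈ 0.917700
step 4 [4y] swap r/1=641/18658: DF=(1 − 641/18658·(0.975100+0.967000+0.917700))/(1+641/18658) = 4359/5000 ≈ 0.871800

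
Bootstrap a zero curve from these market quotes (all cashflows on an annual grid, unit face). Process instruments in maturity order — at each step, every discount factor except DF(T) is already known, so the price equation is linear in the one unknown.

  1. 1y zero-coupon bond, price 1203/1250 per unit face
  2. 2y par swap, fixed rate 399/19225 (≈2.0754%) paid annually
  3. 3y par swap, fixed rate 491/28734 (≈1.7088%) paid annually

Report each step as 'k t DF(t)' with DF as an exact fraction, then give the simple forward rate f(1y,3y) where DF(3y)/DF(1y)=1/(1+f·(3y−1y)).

1 1 1203/1250
2 2 9601/10000
3 3 9509/10000
f(1y,3y) = ((1203/1250)/(9509/10000) − 1)/(2) = 115/19018 ≈ 0.6047%

step 1 [1y] zero: DF = P = 1203/1250 ≈ 0.962400
step 2 [2y] swap r/1=399/19225: DF=(1 − 399/19225·(0.962400))/(1+399/19225) = 9601/10000 ≈ 0.960100
step 3 [3y] swap r/1=491/28734: DF=(1 − 491/28734·(0.962400+0.960100))/(1+491/28734) = 9509/10000 ≈ 0.950900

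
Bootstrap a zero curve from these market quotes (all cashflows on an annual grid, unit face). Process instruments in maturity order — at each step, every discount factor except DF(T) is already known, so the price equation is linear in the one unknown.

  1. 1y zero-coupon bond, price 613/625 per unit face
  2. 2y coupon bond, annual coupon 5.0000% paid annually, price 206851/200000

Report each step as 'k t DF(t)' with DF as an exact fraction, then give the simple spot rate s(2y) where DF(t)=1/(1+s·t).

step 1 [1y] zero: DF = P = 613/625 ≈ 0.980800
step 2 [2y] bond c/1=1/20: DF=(206851/200000 − 1/20·(0.980800))/(1+1/20) = 9383/10000 ≈ 0.938300

1 1 613/625
2 2 9383/10000
s(2y) = (1/(9383/10000) − 1)/(2) = 617/18766 ≈ 3.2879%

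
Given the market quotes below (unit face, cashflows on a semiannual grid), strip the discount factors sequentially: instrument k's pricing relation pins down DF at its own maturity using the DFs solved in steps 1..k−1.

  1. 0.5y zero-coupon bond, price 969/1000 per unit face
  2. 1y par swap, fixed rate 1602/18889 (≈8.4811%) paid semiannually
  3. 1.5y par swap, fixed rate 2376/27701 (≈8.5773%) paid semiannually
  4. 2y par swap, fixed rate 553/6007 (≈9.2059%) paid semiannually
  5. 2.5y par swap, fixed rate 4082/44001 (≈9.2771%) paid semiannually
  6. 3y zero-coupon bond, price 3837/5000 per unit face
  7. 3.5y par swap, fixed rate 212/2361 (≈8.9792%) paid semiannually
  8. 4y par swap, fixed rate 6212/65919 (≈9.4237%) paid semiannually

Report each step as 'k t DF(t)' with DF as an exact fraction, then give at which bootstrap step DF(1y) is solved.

1 1/2 969/1000
2 1 9199/10000
3 3/2 2203/2500
4 2 8341/10000
5 5/2 7959/10000
6 3 3837/5000
7 7/2 147/200
8 4 3447/5000
DF(1y) is solved at step 2

step 1 [0.5y] zero: DF = P = 969/1000 ≈ 0.969000
step 2 [1y] swap r/2=801/18889: DF=(1 − 801/18889·(0.969000))/(1+801/18889) = 9199/10000 ≈ 0.919900
step 3 [1.5y] swap r/2=1188/27701: DF=(1 − 1188/27701·(0.969000+0.919900))/(1+1188/27701) = 2203/2500 ≈ 0.881200
step 4 [2y] swap r/2=553/12014: DF=(1 − 553/12014·(0.969000+0.919900+0.881200))/(1+553/12014) = 8341/10000 ≈ 0.834100
step 5 [2.5y] swap r/2=2041/44001: DF=(1 − 2041/44001·(0.969000+0.919900+0.881200+0.834100))/(1+2041/44001) = 7959/10000 ≈ 0.795900
step 6 [3y] zero: DF = P = 3837/5000 ≈ 0.767400
step 7 [3.5y] swap r/2=106/2361: DF=(1 − 106/2361·(0.969000+0.919900+0.881200+0.834100+0.795900+0.767400))/(1+106/2361) = 147/200 ≈ 0.735000
step 8 [4y] swap r/2=3106/65919: DF=(1 − 3106/65919·(0.969000+0.919900+0.881200+0.834100+0.795900+0.767400+0.735000))/(1+3106/65919) = 3447/5000 ≈ 0.689400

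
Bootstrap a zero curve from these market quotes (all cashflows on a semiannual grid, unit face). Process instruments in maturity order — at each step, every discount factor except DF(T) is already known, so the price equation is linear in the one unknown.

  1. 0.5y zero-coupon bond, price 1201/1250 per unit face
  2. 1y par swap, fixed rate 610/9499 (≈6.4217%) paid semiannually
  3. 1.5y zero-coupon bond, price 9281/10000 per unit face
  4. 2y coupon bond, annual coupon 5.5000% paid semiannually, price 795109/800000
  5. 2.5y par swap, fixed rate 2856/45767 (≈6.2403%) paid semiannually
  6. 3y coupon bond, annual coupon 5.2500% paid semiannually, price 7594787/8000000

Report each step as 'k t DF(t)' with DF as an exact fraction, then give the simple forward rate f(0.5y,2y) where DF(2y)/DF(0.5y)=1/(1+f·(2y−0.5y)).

step 1 [0.5y] zero: DF = P = 1201/1250 ≈ 0.960800
step 2 [1y] swap r/2=305/9499: DF=(1 − 305/9499·(0.960800))/(1+305/9499) = 939/1000 ≈ 0.939000
step 3 [1.5y] zero: DF = P = 9281/10000 ≈ 0.928100
step 4 [2y] bond c/2=11/400: DF=(795109/800000 − 11/400·(0.960800+0.939000+0.928100))/(1+11/400) = 2229/2500 ≈ 0.891600
step 5 [2.5y] swap r/2=1428/45767: DF=(1 − 1428/45767·(0.960800+0.939000+0.928100+0.891600))/(1+1428/45767) = 2143/2500 ≈ 0.857200
step 6 [3y] bond c/2=21/800: DF=(7594787/8000000 − 21/800·(0.960800+0.939000+0.928100+0.891600+0.857200))/(1+21/800) = 101/125 ≈ 0.808000

1 1/2 1201/1250
2 1 939/1000
3 3/2 9281/10000
4 2 2229/2500
5 5/2 2143/2500
6 3 101/125
f(0.5y,2y) = ((1201/1250)/(2229/2500) − 1)/(3/2) = 346/6687 ≈ 5.1742%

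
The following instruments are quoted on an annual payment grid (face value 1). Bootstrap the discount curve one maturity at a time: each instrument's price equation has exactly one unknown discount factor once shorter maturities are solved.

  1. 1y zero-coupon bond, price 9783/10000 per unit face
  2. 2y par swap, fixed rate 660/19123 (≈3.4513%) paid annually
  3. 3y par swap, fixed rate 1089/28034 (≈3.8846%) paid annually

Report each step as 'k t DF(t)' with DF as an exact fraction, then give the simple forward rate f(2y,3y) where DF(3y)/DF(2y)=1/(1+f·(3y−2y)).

1 1 9783/10000
2 2 467/500
3 3 8911/10000
f(2y,3y) = ((467/500)/(8911/10000) − 1)/(1) = 429/8911 ≈ 4.8143%

step 1 [1y] zero: DF = P = 9783/10000 ≈ 0.978300
step 2 [2y] swap r/1=660/19123: DF=(1 − 660/19123·(0.978300))/(1+660/19123) = 467/500 ≈ 0.934000
step 3 [3y] swap r/1=1089/28034: DF=(1 − 1089/28034·(0.978300+0.934000))/(1+1089/28034) = 8911/10000 ≈ 0.891100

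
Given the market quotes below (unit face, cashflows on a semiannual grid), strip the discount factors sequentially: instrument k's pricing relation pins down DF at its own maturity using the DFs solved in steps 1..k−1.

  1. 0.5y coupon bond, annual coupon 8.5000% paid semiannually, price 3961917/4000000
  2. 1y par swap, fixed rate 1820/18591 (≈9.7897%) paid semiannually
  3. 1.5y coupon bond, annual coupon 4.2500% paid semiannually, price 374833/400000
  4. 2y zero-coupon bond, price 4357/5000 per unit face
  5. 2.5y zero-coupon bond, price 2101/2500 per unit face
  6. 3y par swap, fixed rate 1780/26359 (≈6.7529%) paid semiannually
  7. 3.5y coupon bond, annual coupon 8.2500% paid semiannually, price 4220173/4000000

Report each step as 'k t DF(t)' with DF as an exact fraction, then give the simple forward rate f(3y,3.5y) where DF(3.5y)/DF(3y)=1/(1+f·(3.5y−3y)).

step 1 [0.5y] bond c/2=17/400: DF=(3961917/4000000 − 17/400·(0))/(1+17/400) = 9501/10000 ≈ 0.950100
step 2 [1y] swap r/2=910/18591: DF=(1 − 910/18591·(0.950100))/(1+910/18591) = 909/1000 ≈ 0.909000
step 3 [1.5y] bond c/2=17/800: DF=(374833/400000 − 17/800·(0.950100+0.909000))/(1+17/800) = 8789/10000 ≈ 0.878900
step 4 [2y] zero: DF = P = 4357/5000 ≈ 0.871400
step 5 [2.5y] zero: DF = P = 2101/2500 ≈ 0.840400
step 6 [3y] swap r/2=890/26359: DF=(1 − 890/26359·(0.950100+0.909000+0.878900+0.871400+0.840400))/(1+890/26359) = 411/500 ≈ 0.822000
step 7 [3.5y] bond c/2=33/800: DF=(4220173/4000000 − 33/800·(0.950100+0.909000+0.878900+0.871400+0.840400+0.822000))/(1+33/800) = 2011/2500 ≈ 0.804400

1 1/2 9501/10000
2 1 909/1000
3 3/2 8789/10000
4 2 4357/5000
5 5/2 2101/2500
6 3 411/500
7 7/2 2011/2500
f(3y,3.5y) = ((411/500)/(2011/2500) − 1)/(1/2) = 88/2011 ≈ 4.3759%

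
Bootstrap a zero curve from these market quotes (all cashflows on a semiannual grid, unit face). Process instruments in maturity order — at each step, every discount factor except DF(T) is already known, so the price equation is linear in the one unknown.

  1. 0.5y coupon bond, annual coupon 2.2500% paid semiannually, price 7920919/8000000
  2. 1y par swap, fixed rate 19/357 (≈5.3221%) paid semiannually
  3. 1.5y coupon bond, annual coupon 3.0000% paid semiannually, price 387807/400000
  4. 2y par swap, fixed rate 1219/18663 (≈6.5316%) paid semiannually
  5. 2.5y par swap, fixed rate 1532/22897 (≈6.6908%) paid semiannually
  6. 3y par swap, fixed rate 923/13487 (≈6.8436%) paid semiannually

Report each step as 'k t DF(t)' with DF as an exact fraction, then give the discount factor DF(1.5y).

1 1/2 9791/10000
2 1 9487/10000
3 3/2 9267/10000
4 2 8781/10000
5 5/2 2117/2500
6 3 4077/5000
DF(1.5y) = 9267/10000 ≈ 0.926700

step 1 [0.5y] bond c/2=9/800: DF=(7920919/8000000 − 9/800·(0))/(1+9/800) = 9791/10000 ≈ 0.979100
step 2 [1y] swap r/2=19/714: DF=(1 − 19/714·(0.979100))/(1+19/714) = 9487/10000 ≈ 0.948700
step 3 [1.5y] bond c/2=3/200: DF=(387807/400000 − 3/200·(0.979100+0.948700))/(1+3/200) = 9267/10000 ≈ 0.926700
step 4 [2y] swap r/2=1219/37326: DF=(1 − 1219/37326·(0.979100+0.948700+0.926700))/(1+1219/37326) = 8781/10000 ≈ 0.878100
step 5 [2.5y] swap r/2=766/22897: DF=(1 − 766/22897·(0.979100+0.948700+0.926700+0.878100))/(1+766/22897) = 2117/2500 ≈ 0.846800
step 6 [3y] swap r/2=923/26974: DF=(1 − 923/26974·(0.979100+0.948700+0.926700+0.878100+0.846800))/(1+923/26974) = 4077/5000 ≈ 0.815400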